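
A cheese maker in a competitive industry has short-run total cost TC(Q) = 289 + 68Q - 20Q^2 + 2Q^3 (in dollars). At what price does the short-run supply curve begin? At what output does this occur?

The shutdown price is the minimum of AVC. VC = 68Q - 20Q^2 + 2Q^3, so AVC = 68 - 20Q + 2Q^2.
dAVC/dQ = -20 + 4Q = 0 gives Q = 5. min AVC = 68 - 20·5 + 2·5^2 = 18.
The firm shuts down for any P below $18.

$18 per unit, at Q = 5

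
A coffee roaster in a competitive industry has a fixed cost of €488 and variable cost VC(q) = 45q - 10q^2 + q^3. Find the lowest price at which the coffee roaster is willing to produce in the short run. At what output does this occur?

€20 per unit, at q = 5

The firm shuts down when price falls below the minimum of average variable cost. AVC = VC/q = 45 - 10q + q^2.
At the minimum of AVC, MC = AVC. MC = 45 - 20q + 3q^2; setting MC = AVC gives 2q^2 - 10q = 0, so q = 5. min AVC = 20.
So the shutdown price is €20.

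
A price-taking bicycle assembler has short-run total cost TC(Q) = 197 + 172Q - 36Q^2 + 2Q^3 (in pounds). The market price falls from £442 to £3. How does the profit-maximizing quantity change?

Output falls from 15 to 0 (the firm shuts down)

MC = 172 - 72Q + 6Q^2; the shutdown threshold is min AVC = £10 (at Q = 9).
At P = £442 ≥ min AVC, set P = MC on the rising branch: Q = 15.
At P = £3 < min AVC = £10, price no longer covers variable cost at any output, so the firm shuts down: Q = 0.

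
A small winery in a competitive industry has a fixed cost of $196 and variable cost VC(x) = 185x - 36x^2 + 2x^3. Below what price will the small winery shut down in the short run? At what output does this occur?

The shutdown price is the minimum of AVC. VC = 185x - 36x^2 + 2x^3, so AVC = 185 - 36x + 2x^2.
dAVC/dx = -36 + 4x = 0 gives x = 9. min AVC = 185 - 36·9 + 2·9^2 = 23.
For P < $23 the firm produces nothing.

$23 per unit, at x = 9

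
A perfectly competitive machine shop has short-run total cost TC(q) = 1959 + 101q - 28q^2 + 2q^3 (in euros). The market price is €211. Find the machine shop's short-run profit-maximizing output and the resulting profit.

Profit = -€23 at q = 11

AVC = 101 - 28q + 2q^2 has its minimum €3 at q = 7; price €211 clears that bar, so the firm operates.
With MC = 101 - 56q + 6q^2, P = MC on the upward-sloping part at q* = 11.
TR = 211·11 = 2321. TC = 1959 + 385 = 2344. Profit = 2321 − 2344 = -€23.
That loss of €23 beats the €1959 the firm would lose by shutting down; producing recovers €1936 of fixed cost.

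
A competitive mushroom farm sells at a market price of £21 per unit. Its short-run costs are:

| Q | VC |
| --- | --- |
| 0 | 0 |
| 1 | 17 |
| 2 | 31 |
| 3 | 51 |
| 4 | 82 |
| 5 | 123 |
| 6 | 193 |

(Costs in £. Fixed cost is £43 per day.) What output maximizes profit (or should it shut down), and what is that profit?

Q = 3; profit = -£31

Tabulate TR − TC: Q=0: -43; Q=1: -39; Q=2: -32; Q=3: -31; Q=4: -41; Q=5: -61; Q=6: -110.
Profit is maximized at Q = 3. AVC there is 51/3 = £17 ≤ P, so producing beats shutting down (which would give -£43).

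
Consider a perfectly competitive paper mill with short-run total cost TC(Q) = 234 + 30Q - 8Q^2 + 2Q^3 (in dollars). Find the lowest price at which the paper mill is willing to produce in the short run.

The firm shuts down when price falls below the minimum of average variable cost. AVC = VC/Q = 30 - 8Q + 2Q^2.
dAVC/dQ = -8 + 4Q = 0 gives Q = 2. min AVC = 30 - 8·2 + 2·2^2 = 22.
The firm shuts down for any P below $22.

$22 per unit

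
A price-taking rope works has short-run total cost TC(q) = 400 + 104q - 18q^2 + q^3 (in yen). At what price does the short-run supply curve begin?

The shutdown price is the minimum of AVC. VC = 104q - 18q^2 + q^3, so AVC = 104 - 18q + q^2.
At the minimum of AVC, MC = AVC. MC = 104 - 36q + 3q^2; setting MC = AVC gives 2q^2 - 18q = 0, so q = 9. min AVC = 23.
For P < ¥23 the firm produces nothing.

¥23 per unit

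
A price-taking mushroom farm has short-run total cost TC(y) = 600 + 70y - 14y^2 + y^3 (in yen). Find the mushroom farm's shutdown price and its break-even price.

AVC = 70 - 14y + y^2; minimized at y = 7, giving min AVC = ¥21. That is the shutdown price.
ATC = 600/y + 70 - 14y + y^2. Setting dATC/dy = −600/y^2 − 14 + 2y = 0 gives y = 10 (since 2·10^3 − 14·10^2 = 600).
min ATC = 600/10 + 70 − 14·10 + 10^2 = ¥90. That is the break-even price.
For ¥21 ≤ P < ¥90 the firm produces at a loss; below ¥21 it shuts down.

Shutdown price = ¥21; break-even price = ¥90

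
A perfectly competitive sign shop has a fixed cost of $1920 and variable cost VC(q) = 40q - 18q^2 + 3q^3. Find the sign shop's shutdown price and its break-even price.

Shutdown price = min AVC. AVC = 40 - 18q + 3q^2, with vertex at q = 3 and minimum $13.
ATC = 1920/q + 40 - 18q + 3q^2. Setting dATC/dq = −1920/q^2 − 18 + 6q = 0 gives q = 8 (since 6·8^3 − 18·8^2 = 1920).
min ATC = 1920/8 + 40 − 18·8 + 3·8^2 = $328. That is the break-even price.
For $13 ≤ P < $328 the firm produces at a loss; below $13 it shuts down.

Shutdown price = $13; break-even price = $328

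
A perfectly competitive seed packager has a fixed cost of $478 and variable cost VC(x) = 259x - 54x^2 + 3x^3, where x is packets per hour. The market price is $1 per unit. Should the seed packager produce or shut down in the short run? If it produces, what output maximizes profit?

From TC, MC = TC'(x) = 259 - 108x + 9x^2 and AVC = VC/x = 259 - 54x + 3x^2.
The AVC parabola has its vertex at x = 54/6 = 9, where AVC = 259 - 54·9 + 3·9^2 = $16.
P = $1 lies below min AVC = $16; no output level covers variable cost.
Best response: produce nothing and absorb the $478 fixed cost.

Shut down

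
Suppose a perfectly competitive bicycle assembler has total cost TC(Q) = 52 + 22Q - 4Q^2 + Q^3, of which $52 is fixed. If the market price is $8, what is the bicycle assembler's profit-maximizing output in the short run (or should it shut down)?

Shut down

Strip out fixed cost: VC = 22Q - 4Q^2 + Q^3. Then AVC = 22 - 4Q + Q^2 and MC = 22 - 8Q + 3Q^2.
The AVC parabola has its vertex at Q = 4/2 = 2, where AVC = 22 - 4·2 + 2^2 = $18.
P = $8 lies below min AVC = $18; no output level covers variable cost.
The firm minimizes its loss by shutting down and losing only its fixed cost of $52.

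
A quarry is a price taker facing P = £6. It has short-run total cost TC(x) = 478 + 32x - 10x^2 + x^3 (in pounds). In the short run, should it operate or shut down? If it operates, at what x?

Variable cost is VC = 32x - 10x^2 + x^3, so AVC = VC/x = 32 - 10x + x^2 and MC = dTC/dx = 32 - 20x + 3x^2.
AVC hits its minimum where MC = AVC, at x = 5, giving min AVC = 32 - 10·5 + 5^2 = £7.
P = £6 lies below min AVC = £7; no output level covers variable cost.
Shutting down limits the loss to fixed cost, £478.

Shut down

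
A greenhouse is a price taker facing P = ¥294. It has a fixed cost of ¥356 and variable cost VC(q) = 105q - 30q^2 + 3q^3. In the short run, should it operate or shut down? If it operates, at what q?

Variable cost is VC = 105q - 30q^2 + 3q^3, so AVC = VC/q = 105 - 30q + 3q^2 and MC = dTC/dq = 105 - 60q + 9q^2.
AVC is minimized where dAVC/dq = -30 + 6q = 0, at q = 5; min AVC = 105 - 30·5 + 3·5^2 = ¥30.
P = ¥294 exceeds min AVC = ¥30, so the firm stays open.
Set P = MC: 294 = 105 - 60q + 9q^2 → -189 - 60q + 9q^2 = 0. The roots are q = -7/3 and q = 9; the profit-maximizing output is on the rising part of MC, so q* = 9.
Check: AVC at q = 9 is ¥78 ≤ P, so revenue covers variable cost.
Profit = P·q − TC = 294·9 − 1058 = ¥1588.

Produce at q = 9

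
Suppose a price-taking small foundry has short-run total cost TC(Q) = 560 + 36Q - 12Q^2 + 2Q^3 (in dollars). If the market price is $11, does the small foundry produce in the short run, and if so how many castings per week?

Shut down

From TC, MC = TC'(Q) = 36 - 24Q + 6Q^2 and AVC = VC/Q = 36 - 12Q + 2Q^2.
The AVC parabola has its vertex at Q = 12/4 = 3, where AVC = 36 - 12·3 + 2·3^2 = $18.
Since P = $11 < min AVC = $18, price fails to cover variable cost at any output.
The firm minimizes its loss by shutting down and losing only its fixed cost of $560.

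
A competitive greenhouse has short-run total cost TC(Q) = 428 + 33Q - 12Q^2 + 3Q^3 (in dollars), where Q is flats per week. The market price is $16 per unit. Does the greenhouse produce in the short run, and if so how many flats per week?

Variable cost is VC = 33Q - 12Q^2 + 3Q^3, so AVC = VC/Q = 33 - 12Q + 3Q^2 and MC = dTC/dQ = 33 - 24Q + 9Q^2.
AVC hits its minimum where MC = AVC, at Q = 2, giving min AVC = 33 - 12·2 + 3·2^2 = $21.
With P < min AVC ($16 < $21), every unit sold adds to the loss.
Shutting down limits the loss to fixed cost, $428.

Shut down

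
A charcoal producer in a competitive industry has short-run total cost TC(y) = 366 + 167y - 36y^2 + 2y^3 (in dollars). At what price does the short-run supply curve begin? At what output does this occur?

The shutdown price is the minimum of AVC. VC = 167y - 36y^2 + 2y^3, so AVC = 167 - 36y + 2y^2.
At the minimum of AVC, MC = AVC. MC = 167 - 72y + 6y^2; setting MC = AVC gives 4y^2 - 36y = 0, so y = 9. min AVC = 5.
The firm shuts down for any P below $5.

$5 per unit, at y = 9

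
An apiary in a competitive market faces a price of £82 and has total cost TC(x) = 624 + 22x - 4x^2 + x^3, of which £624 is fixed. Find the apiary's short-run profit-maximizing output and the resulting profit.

AVC = 22 - 4x + x^2; min AVC = £18 at x = 2. Since P = £82 ≥ min AVC, the firm produces.
MC = 22 - 8x + 3x^2. Setting P = MC and taking the root on the rising branch gives x* = 6.
TR = 82·6 = 492. TC = 624 + 204 = 828. Profit = 492 − 828 = -£336.
That loss of £336 beats the £624 the firm would lose by shutting down; producing recovers £288 of fixed cost.

Profit = -£336 at x = 6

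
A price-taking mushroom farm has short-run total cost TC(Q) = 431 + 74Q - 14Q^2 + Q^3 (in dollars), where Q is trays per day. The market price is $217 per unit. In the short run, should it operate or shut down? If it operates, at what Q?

Produce at Q = 13

Strip out fixed cost: VC = 74Q - 14Q^2 + Q^3. Then AVC = 74 - 14Q + Q^2 and MC = 74 - 28Q + 3Q^2.
AVC is minimized where dAVC/dQ = -14 + 2Q = 0, at Q = 7; min AVC = 74 - 14·7 + 7^2 = $25.
Because $217 ≥ $25, revenue can cover variable cost; the firm operates.
Set P = MC: 217 = 74 - 28Q + 3Q^2 → -143 - 28Q + 3Q^2 = 0. The roots are Q = -11/3 and Q = 13; the profit-maximizing output is on the rising part of MC, so Q* = 13.
Check: AVC at Q = 13 is $61 ≤ P, so revenue covers variable cost.
Profit = P·Q − TC = 217·13 − 1224 = $1597.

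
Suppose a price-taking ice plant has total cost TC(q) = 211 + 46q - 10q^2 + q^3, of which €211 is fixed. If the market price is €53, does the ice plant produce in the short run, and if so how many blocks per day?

From TC, MC = TC'(q) = 46 - 20q + 3q^2 and AVC = VC/q = 46 - 10q + q^2.
AVC hits its minimum where MC = AVC, at q = 5, giving min AVC = 46 - 10·5 + 5^2 = €21.
Because €53 ≥ €21, revenue can cover variable cost; the firm operates.
Solving P = MC: -7 - 20q + 3q^2 = 0 ⇒ q = -1/3 or 7. On the upward-sloping branch, q* = 7.
Check: AVC at q = 7 is €25 ≤ P, so revenue covers variable cost.
Profit = P·q − TC = 53·7 − 386 = -€15, a loss, but smaller than the €211 fixed cost the firm would lose by shutting down.

Produce at q = 7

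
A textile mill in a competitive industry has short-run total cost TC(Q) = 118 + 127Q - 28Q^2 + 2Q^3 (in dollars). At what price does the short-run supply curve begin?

The shutdown price is the minimum of AVC. VC = 127Q - 28Q^2 + 2Q^3, so AVC = 127 - 28Q + 2Q^2.
dAVC/dQ = -28 + 4Q = 0 gives Q = 7. min AVC = 127 - 28·7 + 2·7^2 = 29.
For P < $29 the firm produces nothing.

$29 per unit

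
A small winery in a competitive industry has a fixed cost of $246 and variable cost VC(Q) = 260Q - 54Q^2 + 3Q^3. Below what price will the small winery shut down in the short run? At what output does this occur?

The shutdown price is the minimum of AVC. VC = 260Q - 54Q^2 + 3Q^3, so AVC = 260 - 54Q + 3Q^2.
At the minimum of AVC, MC = AVC. MC = 260 - 108Q + 9Q^2; setting MC = AVC gives 6Q^2 - 54Q = 0, so Q = 9. min AVC = 17.
The firm shuts down for any P below $17.

$17 per unit, at Q = 9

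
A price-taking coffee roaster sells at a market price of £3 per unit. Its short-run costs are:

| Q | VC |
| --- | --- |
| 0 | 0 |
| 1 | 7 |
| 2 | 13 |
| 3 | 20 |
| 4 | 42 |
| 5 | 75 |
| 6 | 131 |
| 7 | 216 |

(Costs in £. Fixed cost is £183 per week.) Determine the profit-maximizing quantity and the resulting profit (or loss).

Q = 0 (shut down); profit = -£183

Compute π = P·Q − TC at each output: Q=0: -183; Q=1: -187; Q=2: -190; Q=3: -194; Q=4: -213; Q=5: -243; Q=6: -296; Q=7: -378.
Profit is highest at Q = 0. Equivalently, the lowest AVC in the table is 13/2 ≈ £6.50 at Q = 2, and P = £3 falls below it — price never covers variable cost, so the firm shuts down and loses only its fixed cost.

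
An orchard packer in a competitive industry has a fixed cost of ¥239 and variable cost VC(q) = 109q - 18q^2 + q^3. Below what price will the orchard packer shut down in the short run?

¥28 per unit

The shutdown price is the minimum of AVC. VC = 109q - 18q^2 + q^3, so AVC = 109 - 18q + q^2.
At the minimum of AVC, MC = AVC. MC = 109 - 36q + 3q^2; setting MC = AVC gives 2q^2 - 18q = 0, so q = 9. min AVC = 28.
The firm shuts down for any P below ¥28.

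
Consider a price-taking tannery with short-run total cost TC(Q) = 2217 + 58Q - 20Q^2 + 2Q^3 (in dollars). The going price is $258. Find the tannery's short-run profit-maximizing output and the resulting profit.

Profit = -$217 at Q = 10

AVC = 58 - 20Q + 2Q^2; min AVC = $8 at Q = 5. Since P = $258 ≥ min AVC, the firm produces.
With MC = 58 - 40Q + 6Q^2, P = MC on the upward-sloping part at Q* = 10.
TR = 258·10 = 2580. TC = 2217 + 580 = 2797. Profit = 2580 − 2797 = -$217.
That loss of $217 beats the $2217 the firm would lose by shutting down; producing recovers $2000 of fixed cost.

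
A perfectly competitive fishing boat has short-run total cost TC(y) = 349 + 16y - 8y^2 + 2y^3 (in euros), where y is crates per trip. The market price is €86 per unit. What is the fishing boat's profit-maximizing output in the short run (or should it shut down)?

From TC, MC = TC'(y) = 16 - 16y + 6y^2 and AVC = VC/y = 16 - 8y + 2y^2.
The AVC parabola has its vertex at y = 8/4 = 2, where AVC = 16 - 8·2 + 2·2^2 = €8.
P = €86 exceeds min AVC = €8, so the firm stays open.
Solving P = MC: -70 - 16y + 6y^2 = 0 ⇒ y = -7/3 or 5. On the upward-sloping branch, y* = 5.
Check: AVC at y = 5 is €26 ≤ P, so revenue covers variable cost.
Profit = P·y − TC = 86·5 − 479 = -€49, a loss, but smaller than the €349 fixed cost the firm would lose by shutting down.

Produce at y = 5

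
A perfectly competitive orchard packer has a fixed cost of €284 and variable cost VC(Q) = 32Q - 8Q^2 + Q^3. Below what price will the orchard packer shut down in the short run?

The firm shuts down when price falls below the minimum of average variable cost. AVC = VC/Q = 32 - 8Q + Q^2.
At the minimum of AVC, MC = AVC. MC = 32 - 16Q + 3Q^2; setting MC = AVC gives 2Q^2 - 8Q = 0, so Q = 4. min AVC = 16.
So the shutdown price is €16.

€16 per unit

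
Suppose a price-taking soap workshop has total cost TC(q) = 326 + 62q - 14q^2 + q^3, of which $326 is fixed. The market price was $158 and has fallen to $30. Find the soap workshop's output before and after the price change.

MC = 62 - 28q + 3q^2; the shutdown threshold is min AVC = $13 (at q = 7).
At P = $158 ≥ min AVC, set P = MC on the rising branch: q = 12.
At P = $30 ≥ min AVC, set P = MC: q = 8. The firm stays open but cuts output.

Output falls from 12 to 8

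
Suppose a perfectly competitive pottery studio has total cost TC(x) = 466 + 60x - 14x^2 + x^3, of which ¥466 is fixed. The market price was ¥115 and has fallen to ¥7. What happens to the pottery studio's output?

Output falls from 11 to 0 (the firm shuts down)

AVC = 60 - 14x + x^2, minimized at x = 7 where min AVC = ¥11. MC = 60 - 28x + 3x^2.
At P = ¥115 ≥ min AVC, set P = MC on the rising branch: x = 11.
At P = ¥7 < min AVC = ¥11, price no longer covers variable cost at any output, so the firm shuts down: x = 0.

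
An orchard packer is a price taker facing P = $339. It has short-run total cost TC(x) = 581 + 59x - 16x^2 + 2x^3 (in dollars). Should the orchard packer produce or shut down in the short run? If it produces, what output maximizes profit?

From TC, MC = TC'(x) = 59 - 32x + 6x^2 and AVC = VC/x = 59 - 16x + 2x^2.
The AVC parabola has its vertex at x = 16/4 = 4, where AVC = 59 - 16·4 + 2·4^2 = $27.
Because $339 ≥ $27, revenue can cover variable cost; the firm operates.
Solving P = MC: -280 - 32x + 6x^2 = 0 ⇒ x = -14/3 or 10. On the upward-sloping branch, x* = 10.
Check: AVC at x = 10 is $99 ≤ P, so revenue covers variable cost.
Profit = P·x − TC = 339·10 − 1571 = $1819.

Produce at x = 10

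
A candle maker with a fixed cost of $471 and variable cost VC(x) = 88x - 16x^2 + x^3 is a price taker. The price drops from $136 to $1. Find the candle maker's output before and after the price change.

AVC = 88 - 16x + x^2, minimized at x = 8 where min AVC = $24. MC = 88 - 32x + 3x^2.
At P = $136 ≥ min AVC, set P = MC on the rising branch: x = 12.
At P = $1 < min AVC = $24, price no longer covers variable cost at any output, so the firm shuts down: x = 0.

Output falls from 12 to 0 (the firm shuts down)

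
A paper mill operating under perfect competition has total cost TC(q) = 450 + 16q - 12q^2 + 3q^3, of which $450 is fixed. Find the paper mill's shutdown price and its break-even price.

Shutdown price = min AVC. AVC = 16 - 12q + 3q^2, with vertex at q = 2 and minimum $4.
ATC = 450/q + 16 - 12q + 3q^2. Setting dATC/dq = −450/q^2 − 12 + 6q = 0 gives q = 5 (since 6·5^3 − 12·5^2 = 450).
min ATC = 450/5 + 16 − 12·5 + 3·5^2 = $121. That is the break-even price.
Between these two prices the firm operates at a loss; above $121 it earns a profit.

Shutdown price = $4; break-even price = $121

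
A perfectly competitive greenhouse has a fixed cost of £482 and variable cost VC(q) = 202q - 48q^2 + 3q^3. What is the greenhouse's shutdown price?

£10 per unit

The firm shuts down when price falls below the minimum of average variable cost. AVC = VC/q = 202 - 48q + 3q^2.
At the minimum of AVC, MC = AVC. MC = 202 - 96q + 9q^2; setting MC = AVC gives 6q^2 - 48q = 0, so q = 8. min AVC = 10.
For P < £10 the firm produces nothing.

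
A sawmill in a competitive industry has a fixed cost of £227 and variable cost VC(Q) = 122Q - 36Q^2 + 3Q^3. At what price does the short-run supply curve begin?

£14 per unit

The firm shuts down when price falls below the minimum of average variable cost. AVC = VC/Q = 122 - 36Q + 3Q^2.
dAVC/dQ = -36 + 6Q = 0 gives Q = 6. min AVC = 122 - 36·6 + 3·6^2 = 14.
The firm shuts down for any P below £14.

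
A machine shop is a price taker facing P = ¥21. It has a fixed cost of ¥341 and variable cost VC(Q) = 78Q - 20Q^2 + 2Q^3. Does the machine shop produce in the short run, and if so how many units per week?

Variable cost is VC = 78Q - 20Q^2 + 2Q^3, so AVC = VC/Q = 78 - 20Q + 2Q^2 and MC = dTC/dQ = 78 - 40Q + 6Q^2.
The AVC parabola has its vertex at Q = 20/4 = 5, where AVC = 78 - 20·5 + 2·5^2 = ¥28.
Since P = ¥21 < min AVC = ¥28, price fails to cover variable cost at any output.
Best response: produce nothing and absorb the ¥341 fixed cost.

Shut down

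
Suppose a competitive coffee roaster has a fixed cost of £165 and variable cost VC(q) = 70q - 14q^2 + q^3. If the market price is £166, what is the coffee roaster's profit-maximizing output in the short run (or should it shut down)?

Produce at q = 12

Variable cost is VC = 70q - 14q^2 + q^3, so AVC = VC/q = 70 - 14q + q^2 and MC = dTC/dq = 70 - 28q + 3q^2.
AVC is minimized where dAVC/dq = -14 + 2q = 0, at q = 7; min AVC = 70 - 14·7 + 7^2 = £21.
Since P = £166 ≥ min AVC = £21, price covers variable cost and the firm should produce.
Set P = MC: 166 = 70 - 28q + 3q^2 → -96 - 28q + 3q^2 = 0. The roots are q = -8/3 and q = 12; the profit-maximizing output is on the rising part of MC, so q* = 12.
Check: AVC at q = 12 is £46 ≤ P, so revenue covers variable cost.
Profit = P·q − TC = 166·12 − 717 = £1275.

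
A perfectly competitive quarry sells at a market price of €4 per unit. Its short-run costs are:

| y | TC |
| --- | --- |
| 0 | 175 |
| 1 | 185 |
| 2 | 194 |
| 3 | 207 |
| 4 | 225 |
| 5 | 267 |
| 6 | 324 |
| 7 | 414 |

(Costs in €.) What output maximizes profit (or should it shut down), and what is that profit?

y = 0 (shut down); profit = -€175

Compute π = P·y − TC at each output: y=0: -175; y=1: -181; y=2: -186; y=3: -195; y=4: -209; y=5: -247; y=6: -300; y=7: -386.
Profit is highest at y = 0. Equivalently, the lowest AVC in the table is 19/2 ≈ €9.50 at y = 2, and P = €4 falls below it — price never covers variable cost, so the firm shuts down and loses only its fixed cost.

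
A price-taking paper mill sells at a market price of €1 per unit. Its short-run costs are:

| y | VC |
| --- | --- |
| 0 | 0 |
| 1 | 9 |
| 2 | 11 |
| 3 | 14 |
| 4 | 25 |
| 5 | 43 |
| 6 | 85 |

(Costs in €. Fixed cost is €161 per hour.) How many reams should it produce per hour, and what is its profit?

y = 0 (shut down); profit = -€161

Profit at each row (π = 1y − TC): y=0: -161; y=1: -169; y=2: -170; y=3: -172; y=4: -182; y=5: -199; y=6: -240.
Profit is highest at y = 0. Equivalently, the lowest AVC in the table is 14/3 ≈ €4.67 at y = 3, and P = €1 falls below it — price never covers variable cost, so the firm shuts down and loses only its fixed cost.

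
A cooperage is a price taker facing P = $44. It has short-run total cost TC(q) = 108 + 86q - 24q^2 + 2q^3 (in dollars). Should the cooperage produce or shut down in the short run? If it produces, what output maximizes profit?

Variable cost is VC = 86q - 24q^2 + 2q^3, so AVC = VC/q = 86 - 24q + 2q^2 and MC = dTC/dq = 86 - 48q + 6q^2.
AVC is minimized where dAVC/dq = -24 + 4q = 0, at q = 6; min AVC = 86 - 24·6 + 2·6^2 = $14.
Since P = $44 ≥ min AVC = $14, price covers variable cost and the firm should produce.
P = MC gives 42 - 48q + 6q^2 = 0, with roots 1 and 7. Take the larger (rising MC): q* = 7.
Check: AVC at q = 7 is $16 ≤ P, so revenue covers variable cost.
Profit = P·q − TC = 44·7 − 220 = $88.

Produce at q = 7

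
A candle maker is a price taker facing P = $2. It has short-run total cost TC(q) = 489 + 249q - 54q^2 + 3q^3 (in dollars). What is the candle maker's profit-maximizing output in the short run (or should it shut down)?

From TC, MC = TC'(q) = 249 - 108q + 9q^2 and AVC = VC/q = 249 - 54q + 3q^2.
AVC hits its minimum where MC = AVC, at q = 9, giving min AVC = 249 - 54·9 + 3·9^2 = $6.
With P < min AVC ($2 < $6), every unit sold adds to the loss.
Best response: produce nothing and absorb the $489 fixed cost.

Shut down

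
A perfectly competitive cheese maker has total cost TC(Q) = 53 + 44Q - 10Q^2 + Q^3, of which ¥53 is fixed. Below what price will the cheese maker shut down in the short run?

Short-run supply begins at min AVC. From VC = 44Q - 10Q^2 + Q^3, AVC = 44 - 10Q + Q^2.
dAVC/dQ = -10 + 2Q = 0 gives Q = 5. min AVC = 44 - 10·5 + 5^2 = 19.
The firm shuts down for any P below ¥19.

¥19 per unit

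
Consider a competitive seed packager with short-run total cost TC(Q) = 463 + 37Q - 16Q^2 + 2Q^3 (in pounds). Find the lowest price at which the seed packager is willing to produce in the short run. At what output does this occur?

The shutdown price is the minimum of AVC. VC = 37Q - 16Q^2 + 2Q^3, so AVC = 37 - 16Q + 2Q^2.
dAVC/dQ = -16 + 4Q = 0 gives Q = 4. min AVC = 37 - 16·4 + 2·4^2 = 5.
For P < £5 the firm produces nothing.

£5 per unit, at Q = 4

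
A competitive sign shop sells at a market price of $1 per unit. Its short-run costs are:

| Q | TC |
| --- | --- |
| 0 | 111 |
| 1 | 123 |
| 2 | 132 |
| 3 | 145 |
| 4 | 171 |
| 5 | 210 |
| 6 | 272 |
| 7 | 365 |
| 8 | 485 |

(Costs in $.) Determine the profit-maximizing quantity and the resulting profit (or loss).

Q = 0 (shut down); profit = -$111

Tabulate TR − TC: Q=0: -111; Q=1: -122; Q=2: -130; Q=3: -142; Q=4: -167; Q=5: -205; Q=6: -266; Q=7: -358; Q=8: -477.
Profit is highest at Q = 0. Equivalently, the lowest AVC in the table is 21/2 ≈ $10.50 at Q = 2, and P = $1 falls below it — price never covers variable cost, so the firm shuts down and loses only its fixed cost.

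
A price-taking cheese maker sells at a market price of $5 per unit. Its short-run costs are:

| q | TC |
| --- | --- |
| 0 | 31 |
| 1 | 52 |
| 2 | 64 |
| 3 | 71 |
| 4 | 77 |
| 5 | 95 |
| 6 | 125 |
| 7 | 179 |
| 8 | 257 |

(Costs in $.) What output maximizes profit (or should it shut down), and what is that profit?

q = 0 (shut down); profit = -$31

Tabulate TR − TC: q=0: -31; q=1: -47; q=2: -54; q=3: -56; q=4: -57; q=5: -70; q=6: -95; q=7: -144; q=8: -217.
Profit is highest at q = 0. Equivalently, the lowest AVC in the table is 46/4 ≈ $11.50 at q = 4, and P = $5 falls below it — price never covers variable cost, so the firm shuts down and loses only its fixed cost.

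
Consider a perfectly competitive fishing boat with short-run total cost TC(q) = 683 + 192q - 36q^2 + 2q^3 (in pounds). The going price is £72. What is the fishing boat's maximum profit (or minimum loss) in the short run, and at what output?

Profit = -£283 at q = 10

AVC = 192 - 36q + 2q^2 has its minimum £30 at q = 9; price £72 clears that bar, so the firm operates.
MC = 192 - 72q + 6q^2. Setting P = MC and taking the root on the rising branch gives q* = 10.
TR = 72·10 = 720. TC = 683 + 320 = 1003. Profit = 720 − 1003 = -£283.
By producing, the firm covers all variable cost plus £400 of fixed cost; shutting down would lose the full £683.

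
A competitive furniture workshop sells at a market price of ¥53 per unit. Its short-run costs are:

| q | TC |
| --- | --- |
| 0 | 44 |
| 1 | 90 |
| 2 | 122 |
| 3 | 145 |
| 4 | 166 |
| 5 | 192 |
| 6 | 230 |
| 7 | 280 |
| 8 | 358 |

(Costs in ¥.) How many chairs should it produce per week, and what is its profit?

Profit at each row (π = 53q − TC): q=0: -44; q=1: -37; q=2: -16; q=3: 14; q=4: 46; q=5: 73; q=6: 88; q=7: 91; q=8: 66.
Profit is maximized at q = 7. AVC there is 236/7 = ¥33.71 ≤ P, so producing beats shutting down (which would give -¥44).

q = 7; profit = ¥91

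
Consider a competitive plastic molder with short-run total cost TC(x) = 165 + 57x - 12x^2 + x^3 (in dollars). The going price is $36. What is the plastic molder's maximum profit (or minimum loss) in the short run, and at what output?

AVC = 57 - 12x + x^2 has its minimum $21 at x = 6; price $36 clears that bar, so the firm operates.
With MC = 57 - 24x + 3x^2, P = MC on the upward-sloping part at x* = 7.
TR = 36·7 = 252. TC = 165 + 154 = 319. Profit = 252 − 319 = -$67.
By producing, the firm covers all variable cost plus $98 of fixed cost; shutting down would lose the full $165.

Profit = -$67 at x = 7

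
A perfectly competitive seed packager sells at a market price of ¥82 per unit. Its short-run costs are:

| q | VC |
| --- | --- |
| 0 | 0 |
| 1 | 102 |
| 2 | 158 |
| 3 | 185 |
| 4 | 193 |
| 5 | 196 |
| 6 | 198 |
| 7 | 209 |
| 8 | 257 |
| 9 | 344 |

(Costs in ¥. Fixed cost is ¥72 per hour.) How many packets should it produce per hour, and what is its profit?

q = 8; profit = ¥327

Compute π = P·q − TC at each output: q=0: -72; q=1: -92; q=2: -66; q=3: -11; q=4: 63; q=5: 142; q=6: 222; q=7: 293; q=8: 327; q=9: 322.
Profit is maximized at q = 8. AVC there is 257/8 = ¥32.12 ≤ P, so producing beats shutting down (which would give -¥72).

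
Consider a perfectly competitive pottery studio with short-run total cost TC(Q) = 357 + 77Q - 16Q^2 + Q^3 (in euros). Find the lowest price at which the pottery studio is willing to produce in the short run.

Short-run supply begins at min AVC. From VC = 77Q - 16Q^2 + Q^3, AVC = 77 - 16Q + Q^2.
dAVC/dQ = -16 + 2Q = 0 gives Q = 8. min AVC = 77 - 16·8 + 8^2 = 13.
For P < €13 the firm produces nothing.

€13 per unit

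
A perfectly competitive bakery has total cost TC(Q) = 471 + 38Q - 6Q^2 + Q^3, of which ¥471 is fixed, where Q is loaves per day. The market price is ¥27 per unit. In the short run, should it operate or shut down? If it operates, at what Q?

Variable cost is VC = 38Q - 6Q^2 + Q^3, so AVC = VC/Q = 38 - 6Q + Q^2 and MC = dTC/dQ = 38 - 12Q + 3Q^2.
AVC hits its minimum where MC = AVC, at Q = 3, giving min AVC = 38 - 6·3 + 3^2 = ¥29.
With P < min AVC (¥27 < ¥29), every unit sold adds to the loss.
Shutting down limits the loss to fixed cost, ¥471.

Shut down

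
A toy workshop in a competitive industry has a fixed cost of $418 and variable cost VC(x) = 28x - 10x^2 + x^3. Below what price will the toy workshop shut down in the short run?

$3 per unit

The shutdown price is the minimum of AVC. VC = 28x - 10x^2 + x^3, so AVC = 28 - 10x + x^2.
dAVC/dx = -10 + 2x = 0 gives x = 5. min AVC = 28 - 10·5 + 5^2 = 3.
The firm shuts down for any P below $3.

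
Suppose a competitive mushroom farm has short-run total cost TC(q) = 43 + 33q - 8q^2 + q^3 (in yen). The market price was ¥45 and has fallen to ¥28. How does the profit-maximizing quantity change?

Output falls from 6 to 5

MC = 33 - 16q + 3q^2; the shutdown threshold is min AVC = ¥17 (at q = 4).
At P = ¥45 ≥ min AVC, set P = MC on the rising branch: q = 6.
At P = ¥28 ≥ min AVC, set P = MC: q = 5. The firm stays open but cuts output.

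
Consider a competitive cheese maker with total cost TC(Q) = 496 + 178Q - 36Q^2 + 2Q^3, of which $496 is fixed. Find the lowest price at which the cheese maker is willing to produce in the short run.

The shutdown price is the minimum of AVC. VC = 178Q - 36Q^2 + 2Q^3, so AVC = 178 - 36Q + 2Q^2.
At the minimum of AVC, MC = AVC. MC = 178 - 72Q + 6Q^2; setting MC = AVC gives 4Q^2 - 36Q = 0, so Q = 9. min AVC = 16.
The firm shuts down for any P below $16.

$16 per unit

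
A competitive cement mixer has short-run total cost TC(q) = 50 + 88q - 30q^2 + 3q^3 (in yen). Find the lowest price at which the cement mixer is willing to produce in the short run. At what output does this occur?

The firm shuts down when price falls below the minimum of average variable cost. AVC = VC/q = 88 - 30q + 3q^2.
dAVC/dq = -30 + 6q = 0 gives q = 5. min AVC = 88 - 30·5 + 3·5^2 = 13.
The firm shuts down for any P below ¥13.

¥13 per unit, at q = 5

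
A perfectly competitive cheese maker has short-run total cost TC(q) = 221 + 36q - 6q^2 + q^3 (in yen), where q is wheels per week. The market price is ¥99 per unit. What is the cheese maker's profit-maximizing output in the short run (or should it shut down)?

Produce at q = 7

Strip out fixed cost: VC = 36q - 6q^2 + q^3. Then AVC = 36 - 6q + q^2 and MC = 36 - 12q + 3q^2.
AVC is minimized where dAVC/dq = -6 + 2q = 0, at q = 3; min AVC = 36 - 6·3 + 3^2 = ¥27.
Since P = ¥99 ≥ min AVC = ¥27, price covers variable cost and the firm should produce.
Solving P = MC: -63 - 12q + 3q^2 = 0 ⇒ q = -3 or 7. On the upward-sloping branch, q* = 7.
Check: AVC at q = 7 is ¥43 ≤ P, so revenue covers variable cost.
Profit = P·q − TC = 99·7 − 522 = ¥171.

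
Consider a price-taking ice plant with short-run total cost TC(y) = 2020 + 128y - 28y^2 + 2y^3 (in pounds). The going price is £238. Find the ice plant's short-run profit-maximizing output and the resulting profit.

AVC = 128 - 28y + 2y^2; min AVC = £30 at y = 7. Since P = £238 ≥ min AVC, the firm produces.
MC = 128 - 56y + 6y^2. Setting P = MC and taking the root on the rising branch gives y* = 11.
TR = 238·11 = 2618. TC = 2020 + 682 = 2702. Profit = 2618 − 2702 = -£84.
Shutting down would mean losing the fixed cost of £2020, so operating at a loss of £84 is better by £1936.

Profit = -£84 at y = 11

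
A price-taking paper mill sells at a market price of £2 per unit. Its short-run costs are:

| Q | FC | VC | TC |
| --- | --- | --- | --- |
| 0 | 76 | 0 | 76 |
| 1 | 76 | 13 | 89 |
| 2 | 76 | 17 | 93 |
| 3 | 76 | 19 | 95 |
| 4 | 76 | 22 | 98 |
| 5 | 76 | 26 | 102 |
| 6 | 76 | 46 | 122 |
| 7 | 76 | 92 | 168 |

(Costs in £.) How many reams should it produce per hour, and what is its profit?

Compute π = P·Q − TC at each output: Q=0: -76; Q=1: -87; Q=2: -89; Q=3: -89; Q=4: -90; Q=5: -92; Q=6: -110; Q=7: -154.
Profit is highest at Q = 0. Equivalently, the lowest AVC in the table is 26/5 ≈ £5.20 at Q = 5, and P = £2 falls below it — price never covers variable cost, so the firm shuts down and loses only its fixed cost.

Q = 0 (shut down); profit = -£76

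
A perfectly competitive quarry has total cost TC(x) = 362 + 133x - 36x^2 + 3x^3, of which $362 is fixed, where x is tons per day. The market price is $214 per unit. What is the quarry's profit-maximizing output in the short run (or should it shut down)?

From TC, MC = TC'(x) = 133 - 72x + 9x^2 and AVC = VC/x = 133 - 36x + 3x^2.
The AVC parabola has its vertex at x = 36/6 = 6, where AVC = 133 - 36·6 + 3·6^2 = $25.
P = $214 exceeds min AVC = $25, so the firm stays open.
Solving P = MC: -81 - 72x + 9x^2 = 0 ⇒ x = -1 or 9. On the upward-sloping branch, x* = 9.
Check: AVC at x = 9 is $52 ≤ P, so revenue covers variable cost.
Profit = P·x − TC = 214·9 − 830 = $1096.

Produce at x = 9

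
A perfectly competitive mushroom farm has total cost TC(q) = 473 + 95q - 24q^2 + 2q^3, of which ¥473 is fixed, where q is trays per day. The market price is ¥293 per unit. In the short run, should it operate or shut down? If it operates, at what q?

Strip out fixed cost: VC = 95q - 24q^2 + 2q^3. Then AVC = 95 - 24q + 2q^2 and MC = 95 - 48q + 6q^2.
The AVC parabola has its vertex at q = 24/4 = 6, where AVC = 95 - 24·6 + 2·6^2 = ¥23.
Since P = ¥293 ≥ min AVC = ¥23, price covers variable cost and the firm should produce.
Solving P = MC: -198 - 48q + 6q^2 = 0 ⇒ q = -3 or 11. On the upward-sloping branch, q* = 11.
Check: AVC at q = 11 is ¥73 ≤ P, so revenue covers variable cost.
Profit = P·q − TC = 293·11 − 1276 = ¥1947.

Produce at q = 11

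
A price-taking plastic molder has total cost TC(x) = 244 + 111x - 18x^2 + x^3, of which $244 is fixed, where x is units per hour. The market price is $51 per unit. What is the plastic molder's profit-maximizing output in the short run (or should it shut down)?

Produce at x = 10

From TC, MC = TC'(x) = 111 - 36x + 3x^2 and AVC = VC/x = 111 - 18x + x^2.
AVC hits its minimum where MC = AVC, at x = 9, giving min AVC = 111 - 18·9 + 9^2 = $30.
Because $51 ≥ $30, revenue can cover variable cost; the firm operates.
Set P = MC: 51 = 111 - 36x + 3x^2 → 60 - 36x + 3x^2 = 0. The roots are x = 2 and x = 10; the profit-maximizing output is on the rising part of MC, so x* = 10.
Check: AVC at x = 10 is $31 ≤ P, so revenue covers variable cost.
Profit = P·x − TC = 51·10 − 554 = -$44, a loss, but smaller than the $244 fixed cost the firm would lose by shutting down.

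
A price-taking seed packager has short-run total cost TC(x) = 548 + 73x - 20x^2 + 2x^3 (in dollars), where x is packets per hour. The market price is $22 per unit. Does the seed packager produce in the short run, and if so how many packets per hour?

Shut down

From TC, MC = TC'(x) = 73 - 40x + 6x^2 and AVC = VC/x = 73 - 20x + 2x^2.
The AVC parabola has its vertex at x = 20/4 = 5, where AVC = 73 - 20·5 + 2·5^2 = $23.
P = $22 lies below min AVC = $23; no output level covers variable cost.
Best response: produce nothing and absorb the $548 fixed cost.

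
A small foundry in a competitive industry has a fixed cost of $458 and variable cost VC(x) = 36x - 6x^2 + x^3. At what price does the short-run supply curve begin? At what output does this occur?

$27 per unit, at x = 3

Short-run supply begins at min AVC. From VC = 36x - 6x^2 + x^3, AVC = 36 - 6x + x^2.
At the minimum of AVC, MC = AVC. MC = 36 - 12x + 3x^2; setting MC = AVC gives 2x^2 - 6x = 0, so x = 3. min AVC = 27.
The firm shuts down for any P below $27.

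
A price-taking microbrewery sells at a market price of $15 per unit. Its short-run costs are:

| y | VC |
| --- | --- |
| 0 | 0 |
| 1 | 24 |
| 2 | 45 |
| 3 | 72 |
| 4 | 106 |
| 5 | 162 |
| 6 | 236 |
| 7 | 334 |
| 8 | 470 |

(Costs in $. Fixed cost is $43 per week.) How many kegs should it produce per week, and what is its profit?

y = 0 (shut down); profit = -$43

Profit at each row (π = 15y − TC): y=0: -43; y=1: -52; y=2: -58; y=3: -70; y=4: -89; y=5: -130; y=6: -189; y=7: -272; y=8: -393.
Profit is highest at y = 0. Equivalently, the lowest AVC in the table is 45/2 ≈ $22.50 at y = 2, and P = $15 falls below it — price never covers variable cost, so the firm shuts down and loses only its fixed cost.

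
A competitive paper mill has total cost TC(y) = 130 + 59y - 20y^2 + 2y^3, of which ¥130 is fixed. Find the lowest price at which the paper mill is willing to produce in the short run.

¥9 per unit

The firm shuts down when price falls below the minimum of average variable cost. AVC = VC/y = 59 - 20y + 2y^2.
At the minimum of AVC, MC = AVC. MC = 59 - 40y + 6y^2; setting MC = AVC gives 4y^2 - 20y = 0, so y = 5. min AVC = 9.
For P < ¥9 the firm produces nothing.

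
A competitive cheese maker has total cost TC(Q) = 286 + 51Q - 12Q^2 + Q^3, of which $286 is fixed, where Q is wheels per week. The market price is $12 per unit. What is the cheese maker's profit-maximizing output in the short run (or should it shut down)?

Variable cost is VC = 51Q - 12Q^2 + Q^3, so AVC = VC/Q = 51 - 12Q + Q^2 and MC = dTC/dQ = 51 - 24Q + 3Q^2.
AVC is minimized where dAVC/dQ = -12 + 2Q = 0, at Q = 6; min AVC = 51 - 12·6 + 6^2 = $15.
P = $12 lies below min AVC = $15; no output level covers variable cost.
The firm minimizes its loss by shutting down and losing only its fixed cost of $286.

Shut down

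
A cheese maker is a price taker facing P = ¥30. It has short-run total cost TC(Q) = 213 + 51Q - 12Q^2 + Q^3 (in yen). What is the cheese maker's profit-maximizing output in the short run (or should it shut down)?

Strip out fixed cost: VC = 51Q - 12Q^2 + Q^3. Then AVC = 51 - 12Q + Q^2 and MC = 51 - 24Q + 3Q^2.
AVC hits its minimum where MC = AVC, at Q = 6, giving min AVC = 51 - 12·6 + 6^2 = ¥15.
Since P = ¥30 ≥ min AVC = ¥15, price covers variable cost and the firm should produce.
Set P = MC: 30 = 51 - 24Q + 3Q^2 → 21 - 24Q + 3Q^2 = 0. The roots are Q = 1 and Q = 7; the profit-maximizing output is on the rising part of MC, so Q* = 7.
Check: AVC at Q = 7 is ¥16 ≤ P, so revenue covers variable cost.
Profit = P·Q − TC = 30·7 − 325 = -¥115, a loss, but smaller than the ¥213 fixed cost the firm would lose by shutting down.

Produce at Q = 7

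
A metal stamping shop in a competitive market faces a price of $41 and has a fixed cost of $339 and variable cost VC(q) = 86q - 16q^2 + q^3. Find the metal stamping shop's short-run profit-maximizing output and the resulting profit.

Profit = -$177 at q = 9

AVC = 86 - 16q + q^2; min AVC = $22 at q = 8. Since P = $41 ≥ min AVC, the firm produces.
With MC = 86 - 32q + 3q^2, P = MC on the upward-sloping part at q* = 9.
TR = 41·9 = 369. TC = 339 + 207 = 546. Profit = 369 − 546 = -$177.
By producing, the firm covers all variable cost plus $162 of fixed cost; shutting down would lose the full $339.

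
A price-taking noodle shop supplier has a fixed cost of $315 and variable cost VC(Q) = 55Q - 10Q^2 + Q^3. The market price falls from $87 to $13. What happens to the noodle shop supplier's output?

Output falls from 8 to 0 (the firm shuts down)

MC = 55 - 20Q + 3Q^2; the shutdown threshold is min AVC = $30 (at Q = 5).
With P = $87 above the shutdown price, P = MC gives Q = 8.
At P = $13 < min AVC = $30, price no longer covers variable cost at any output, so the firm shuts down: Q = 0.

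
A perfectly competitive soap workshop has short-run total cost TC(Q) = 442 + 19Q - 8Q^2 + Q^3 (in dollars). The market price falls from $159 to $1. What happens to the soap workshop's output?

Output falls from 10 to 0 (the firm shuts down)

MC = 19 - 16Q + 3Q^2; the shutdown threshold is min AVC = $3 (at Q = 4).
At P = $159 ≥ min AVC, set P = MC on the rising branch: Q = 10.
At P = $1 < min AVC = $3, price no longer covers variable cost at any output, so the firm shuts down: Q = 0.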